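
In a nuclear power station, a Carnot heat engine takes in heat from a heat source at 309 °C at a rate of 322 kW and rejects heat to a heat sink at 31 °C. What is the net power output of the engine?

T_H = 309 °C → 309 + 273.15 = 582.15 K.
T_C = 31 °C → 31 + 273.15 = 304.15 K.
η_rev = 1 − T_C/T_H = 1 − 304.15/582.15 = 0.4775.
W = η·Q_H = 0.4775 × 322 = 154 kW.

Ẇ ≈ 154 kW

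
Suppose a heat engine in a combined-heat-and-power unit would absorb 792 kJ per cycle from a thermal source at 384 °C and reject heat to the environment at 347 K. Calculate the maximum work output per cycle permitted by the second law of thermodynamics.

T_H = 384 °C → 384 + 273.15 = 657.15 K.
By the Carnot theorem, η_max = 1 − T_C/T_H = 1 − 347.00/657.15 = 0.4720.
W_max = η_max · Q_H = 0.4720 × 792 = 374 kJ.

W_max ≈ 374 kJ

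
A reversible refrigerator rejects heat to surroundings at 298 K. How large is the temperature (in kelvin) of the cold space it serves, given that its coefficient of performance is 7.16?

COP_R = T_C/(T_H − T_C) ⇒ T_C = T_H·COP_R/(1 + COP_R) = 298.00 × 7.16/(1 + 7.16) = 261 K.

T_C ≈ 261 K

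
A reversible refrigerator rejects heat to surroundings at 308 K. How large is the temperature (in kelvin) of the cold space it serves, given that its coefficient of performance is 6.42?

T_C ≈ 266.5 K

COP_R = T_C/(T_H − T_C) ⇒ T_C = T_H·COP_R/(1 + COP_R) = 308.00 × 6.42/(1 + 6.42) = 266.5 K.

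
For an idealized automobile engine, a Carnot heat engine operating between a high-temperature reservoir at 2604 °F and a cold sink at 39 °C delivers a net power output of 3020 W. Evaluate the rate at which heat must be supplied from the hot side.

Q̇_H ≈ 3700 W

T_H = 2604 °F → (2604 − 32) × 5/9 = 1428.89 °C = 1702.04 K.
T_C = 39 °C → 39 + 273.15 = 312.15 K.
η_rev = 1 − T_C/T_H = 1 − 312.15/1702.04 = 0.8166.
Q_H = W/η = 3020/0.8166 = 3700 W.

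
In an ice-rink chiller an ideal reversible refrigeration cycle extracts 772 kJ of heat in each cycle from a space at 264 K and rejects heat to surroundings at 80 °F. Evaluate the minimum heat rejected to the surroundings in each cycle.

Q_H ≈ 877 kJ

T_H = 80 °F → (80 − 32) × 5/9 = 26.67 °C = 299.82 K.
For a reversible cycle Q_H/Q_C = T_H/T_C, so Q_H = Q_C·T_H/T_C = 772 × 299.82/264.00 = 877 kJ.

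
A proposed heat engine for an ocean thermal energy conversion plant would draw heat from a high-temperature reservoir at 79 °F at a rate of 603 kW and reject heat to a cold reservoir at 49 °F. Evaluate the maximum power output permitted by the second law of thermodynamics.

T_H = 79 °F → (79 − 32) × 5/9 = 26.11 °C = 299.26 K.
T_C = 49 °F → (49 − 32) × 5/9 = 9.44 °C = 282.59 K.
No engine can exceed the Carnot limit: η_max = 1 − T_C/T_H = 1 − 282.59/299.26 = 0.0557.
W_max = η_max · Q_H = 0.0557 × 603 = 33.58 kW.

Ẇ_max ≈ 33.58 kW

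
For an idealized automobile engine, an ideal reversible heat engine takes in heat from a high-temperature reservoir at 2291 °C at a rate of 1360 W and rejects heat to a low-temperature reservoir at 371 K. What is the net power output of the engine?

T_H = 2291 °C → 2291 + 273.15 = 2564.15 K.
η_rev = 1 − T_C/T_H = 1 − 371.00/2564.15 = 0.8553.
W = η·Q_H = 0.8553 × 1360 = 1160 W.

Ẇ ≈ 1160 W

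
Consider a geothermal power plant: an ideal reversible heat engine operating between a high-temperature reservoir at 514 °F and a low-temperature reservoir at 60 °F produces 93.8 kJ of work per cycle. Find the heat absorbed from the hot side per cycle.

Q_H ≈ 201 kJ

T_H = 514 °F → (514 − 32) × 5/9 = 267.78 °C = 540.93 K.
T_C = 60 °F → (60 − 32) × 5/9 = 15.56 °C = 288.71 K.
η_rev = 1 − T_C/T_H = 1 − 288.71/540.93 = 0.4663.
Q_H = W/η = 93.8/0.4663 = 201 kJ.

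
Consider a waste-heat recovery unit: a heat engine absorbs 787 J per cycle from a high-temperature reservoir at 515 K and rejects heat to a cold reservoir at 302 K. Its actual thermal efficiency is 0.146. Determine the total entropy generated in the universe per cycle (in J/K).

ΔS_univ ≈ 0.697 J/K

W = η·Q_H = 0.146 × 787 = 114.9 J, so Q_C = Q_H − W = 672.1 J.
The hot reservoir loses entropy Q_H/T_H = 787/515.00 = 1.528 J/K; the cold reservoir gains Q_C/T_C = 672.1/302.00 = 2.225 J/K.
ΔS_univ = −Q_H/T_H + Q_C/T_C = 0.697 J/K (> 0, since η = 0.146 < η_Carnot = 0.414).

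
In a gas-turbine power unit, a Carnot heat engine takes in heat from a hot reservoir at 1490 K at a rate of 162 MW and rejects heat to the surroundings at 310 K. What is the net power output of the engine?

Ẇ ≈ 128 MW

Since the cycle is reversible, η = 1 − T_C/T_H = 1 − 310.00/1490.00 = 0.7919.
W = η·Q_H = 0.7919 × 162 = 128 MW.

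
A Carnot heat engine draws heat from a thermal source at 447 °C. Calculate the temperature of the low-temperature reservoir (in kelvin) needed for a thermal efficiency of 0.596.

T_H = 447 °C → 447 + 273.15 = 720.15 K.
From η = 1 − T_C/T_H, T_C = T_H·(1 − η) = 720.15 × (1 − 0.596) = 290.9 K.

T_C ≈ 290.9 K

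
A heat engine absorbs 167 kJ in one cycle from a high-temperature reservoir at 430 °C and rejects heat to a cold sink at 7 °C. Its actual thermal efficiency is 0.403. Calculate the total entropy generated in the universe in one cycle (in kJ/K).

ΔS_univ ≈ 0.1184 kJ/K

T_H = 430 °C → 430 + 273.15 = 703.15 K.
T_C = 7 °C → 7 + 273.15 = 280.15 K.
W = η·Q_H = 0.403 × 167 = 67.30 kJ, so Q_C = Q_H − W = 99.70 kJ.
Reservoir entropy changes: ΔS_H = −Q_H/T_H = −167/703.15 = -0.2375 kJ/K and ΔS_C = +Q_C/T_C = 99.70/280.15 = 0.3559 kJ/K.
ΔS_univ = −Q_H/T_H + Q_C/T_C = 0.1184 kJ/K (> 0, since η = 0.403 < η_Carnot = 0.602).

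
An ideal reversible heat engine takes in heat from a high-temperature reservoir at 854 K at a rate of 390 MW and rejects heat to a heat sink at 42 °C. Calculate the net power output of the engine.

Ẇ ≈ 246.1 MW

T_C = 42 °C → 42 + 273.15 = 315.15 K.
For a reversible engine, η = 1 − T_C/T_H = 1 − 315.15/854.00 = 0.6310.
W = η·Q_H = 0.6310 × 390 = 246.1 MW.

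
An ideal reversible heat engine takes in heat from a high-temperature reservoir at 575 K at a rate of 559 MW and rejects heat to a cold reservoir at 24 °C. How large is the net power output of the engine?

T_C = 24 °C → 24 + 273.15 = 297.15 K.
Since the cycle is reversible, η = 1 − T_C/T_H = 1 − 297.15/575.00 = 0.4832.
W = η·Q_H = 0.4832 × 559 = 270 MW.

Ẇ ≈ 270 MW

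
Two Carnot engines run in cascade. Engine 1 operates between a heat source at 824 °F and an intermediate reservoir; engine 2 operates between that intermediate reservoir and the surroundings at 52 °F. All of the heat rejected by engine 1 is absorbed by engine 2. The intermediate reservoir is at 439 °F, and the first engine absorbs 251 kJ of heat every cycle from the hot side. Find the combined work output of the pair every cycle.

T_H = 824 °F → (824 − 32) × 5/9 = 440.00 °C = 713.15 K.
T_C = 52 °F → (52 − 32) × 5/9 = 11.11 °C = 284.26 K.
Two reversible stages in series are equivalent to a single Carnot engine between T_H and T_C, so η_total = 1 − T_C/T_H = 1 − 284.26/713.15 = 0.6014.
W_total = η_total · Q_H = 0.6014 × 251 = 151 kJ.

W_total ≈ 151 kJ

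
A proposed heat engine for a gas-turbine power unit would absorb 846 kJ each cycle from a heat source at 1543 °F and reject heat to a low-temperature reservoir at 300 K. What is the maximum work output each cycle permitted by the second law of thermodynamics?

W_max ≈ 617.9 kJ

T_H = 1543 °F → (1543 − 32) × 5/9 = 839.44 °C = 1112.59 K.
The second-law ceiling is the Carnot efficiency, η_max = 1 − T_C/T_H = 1 − 300.00/1112.59 = 0.7304.
W_max = η_max · Q_H = 0.7304 × 846 = 617.9 kJ.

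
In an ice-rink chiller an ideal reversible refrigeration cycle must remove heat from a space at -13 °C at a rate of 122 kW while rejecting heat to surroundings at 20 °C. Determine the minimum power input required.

Ẇ_in ≈ 15.48 kW

T_H = 20 °C → 20 + 273.15 = 293.15 K.
T_C = -13 °C → -13 + 273.15 = 260.15 K.
Carnot COP: COP_R = T_C/(T_H − T_C) = 260.15/33.00 = 7.8833.
W = Q_C/COP_R = 122/7.8833 = 15.48 kW.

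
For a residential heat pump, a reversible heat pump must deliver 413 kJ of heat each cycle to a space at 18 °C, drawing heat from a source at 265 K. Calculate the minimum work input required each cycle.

T_H = 18 °C → 18 + 273.15 = 291.15 K.
COP_HP = T_H/(T_H − T_C) = 291.15/26.15 = 11.1338.
W = Q_H/COP_HP = 413/11.1338 = 37.09 kJ.

W_in ≈ 37.09 kJ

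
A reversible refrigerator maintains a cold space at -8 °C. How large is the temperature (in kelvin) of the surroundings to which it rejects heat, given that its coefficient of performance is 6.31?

T_C = -8 °C → -8 + 273.15 = 265.15 K.
COP_R = T_C/(T_H − T_C) ⇒ T_H = T_C·(1 + 1/COP_R) = 265.15 × (1 + 1/6.31) = 307 K.

T_H ≈ 307 K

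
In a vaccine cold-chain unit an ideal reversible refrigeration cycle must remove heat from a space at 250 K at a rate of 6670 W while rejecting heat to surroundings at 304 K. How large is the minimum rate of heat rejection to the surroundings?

Q̇_H ≈ 8110 W

For a reversible cycle Q_H/Q_C = T_H/T_C, so Q_H = Q_C·T_H/T_C = 6670 × 304.00/250.00 = 8110 W.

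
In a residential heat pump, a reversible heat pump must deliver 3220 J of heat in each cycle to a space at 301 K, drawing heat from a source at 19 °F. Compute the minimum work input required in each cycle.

W_in ≈ 375.2 J

T_C = 19 °F → (19 − 32) × 5/9 = -7.22 °C = 265.93 K.
For a reversible heat pump, COP_HP = T_H/(T_H − T_C) = 301.00/35.07 = 8.5823.
W = Q_H/COP_HP = 3220/8.5823 = 375.2 J.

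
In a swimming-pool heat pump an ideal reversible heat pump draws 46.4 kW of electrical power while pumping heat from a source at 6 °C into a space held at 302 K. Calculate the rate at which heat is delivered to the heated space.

Q̇_H ≈ 613 kW

T_C = 6 °C → 6 + 273.15 = 279.15 K.
For a reversible heat pump, COP_HP = T_H/(T_H − T_C) = 302.00/22.85 = 13.2166.
Q_H = COP_HP · W = 13.2166 × 46.4 = 613 kW.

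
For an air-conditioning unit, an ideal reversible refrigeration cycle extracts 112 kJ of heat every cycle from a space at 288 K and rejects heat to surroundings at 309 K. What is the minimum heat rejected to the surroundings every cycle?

Q_H ≈ 120 kJ

For a reversible cycle Q_H/Q_C = T_H/T_C, so Q_H = Q_C·T_H/T_C = 112 × 309.00/288.00 = 120 kJ.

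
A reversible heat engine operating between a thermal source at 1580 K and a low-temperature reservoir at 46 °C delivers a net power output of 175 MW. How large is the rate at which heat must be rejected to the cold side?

T_C = 46 °C → 46 + 273.15 = 319.15 K.
η_rev = 1 − T_C/T_H = 1 − 319.15/1580.00 = 0.7980.
Since Q_C/Q_H = T_C/T_H and Q_H = W/η, Q_C = W·T_C/(T_H − T_C) = 175 × 319.15/1260.85 = 44.30 MW.

Q̇_C ≈ 44.30 MW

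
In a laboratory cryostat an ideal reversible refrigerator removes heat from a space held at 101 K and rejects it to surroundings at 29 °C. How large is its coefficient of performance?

T_H = 29 °C → 29 + 273.15 = 302.15 K.
COP_R = T_C/(T_H − T_C) = 101.00/(302.15 − 101.00) = 0.502.

COP_R ≈ 0.502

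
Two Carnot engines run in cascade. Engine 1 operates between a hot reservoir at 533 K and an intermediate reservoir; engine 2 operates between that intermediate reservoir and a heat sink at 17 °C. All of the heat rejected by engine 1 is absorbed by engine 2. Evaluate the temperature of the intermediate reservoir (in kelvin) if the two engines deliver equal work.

T_m ≈ 411.6 K

T_C = 17 °C → 17 + 273.15 = 290.15 K.
For reversible stages Q_m = Q_H·(T_m/T_H). Setting W₁ = Q_H(1 − T_m/T_H) equal to W₂ = Q_m(1 − T_C/T_m) = Q_H·(T_m − T_C)/T_H gives T_H − T_m = T_m − T_C, so T_m = (T_H + T_C)/2 = (533.00 + 290.15)/2 = 411.6 K.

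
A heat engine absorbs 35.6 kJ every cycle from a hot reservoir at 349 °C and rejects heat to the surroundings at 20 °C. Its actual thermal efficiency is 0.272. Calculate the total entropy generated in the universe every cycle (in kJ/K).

T_H = 349 °C → 349 + 273.15 = 622.15 K.
T_C = 20 °C → 20 + 273.15 = 293.15 K.
W = η·Q_H = 0.272 × 35.6 = 9.683 kJ, so Q_C = Q_H − W = 25.92 kJ.
The hot reservoir loses entropy Q_H/T_H = 35.6/622.15 = 0.05722 kJ/K; the cold reservoir gains Q_C/T_C = 25.92/293.15 = 0.08841 kJ/K.
ΔS_univ = −Q_H/T_H + Q_C/T_C = 0.0312 kJ/K (> 0, since η = 0.272 < η_Carnot = 0.529).

ΔS_univ ≈ 0.0312 kJ/K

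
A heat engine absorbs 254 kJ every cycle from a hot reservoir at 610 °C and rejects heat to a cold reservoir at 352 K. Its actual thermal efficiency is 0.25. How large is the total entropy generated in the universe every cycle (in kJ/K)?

T_H = 610 °C → 610 + 273.15 = 883.15 K.
W = η·Q_H = 0.25 × 254 = 63.50 kJ, so Q_C = Q_H − W = 190.5 kJ.
The hot reservoir loses entropy Q_H/T_H = 254/883.15 = 0.2876 kJ/K; the cold reservoir gains Q_C/T_C = 190.5/352.00 = 0.5412 kJ/K.
ΔS_univ = −Q_H/T_H + Q_C/T_C = 0.2536 kJ/K (> 0, since η = 0.25 < η_Carnot = 0.601).

ΔS_univ ≈ 0.2536 kJ/K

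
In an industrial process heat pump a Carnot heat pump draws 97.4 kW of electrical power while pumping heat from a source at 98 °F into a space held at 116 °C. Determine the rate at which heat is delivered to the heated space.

Q̇_H ≈ 478 kW

T_H = 116 °C → 116 + 273.15 = 389.15 K.
T_C = 98 °F → (98 − 32) × 5/9 = 36.67 °C = 309.82 K.
Reversible heating COP: COP_HP = T_H/(T_H − T_C) = 389.15/79.33 = 4.9053.
Q_H = COP_HP · W = 4.9053 × 97.4 = 478 kW.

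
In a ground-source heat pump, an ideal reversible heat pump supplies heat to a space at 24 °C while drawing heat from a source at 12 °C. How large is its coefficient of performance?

COP_HP ≈ 24.8

T_H = 24 °C → 24 + 273.15 = 297.15 K.
T_C = 12 °C → 12 + 273.15 = 285.15 K.
Reversible heating COP: COP_HP = T_H/(T_H − T_C) = 297.15/(297.15 − 285.15) = 24.8.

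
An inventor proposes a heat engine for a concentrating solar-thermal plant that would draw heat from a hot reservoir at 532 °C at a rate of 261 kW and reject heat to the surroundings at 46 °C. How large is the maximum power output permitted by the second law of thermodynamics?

T_H = 532 °C → 532 + 273.15 = 805.15 K.
T_C = 46 °C → 46 + 273.15 = 319.15 K.
The second-law ceiling is the Carnot efficiency, η_max = 1 − T_C/T_H = 1 − 319.15/805.15 = 0.6036.
W_max = η_max · Q_H = 0.6036 × 261 = 158 kW.

Ẇ_max ≈ 158 kW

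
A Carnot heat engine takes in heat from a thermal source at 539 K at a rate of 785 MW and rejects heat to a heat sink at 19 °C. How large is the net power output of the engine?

Ẇ ≈ 359.5 MW

T_C = 19 °C → 19 + 273.15 = 292.15 K.
Since the cycle is reversible, η = 1 − T_C/T_H = 1 − 292.15/539.00 = 0.4580.
W = η·Q_H = 0.4580 × 785 = 359.5 MW.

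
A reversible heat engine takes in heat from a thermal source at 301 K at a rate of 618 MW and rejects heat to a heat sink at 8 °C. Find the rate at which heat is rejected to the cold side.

T_C = 8 °C → 8 + 273.15 = 281.15 K.
For a reversible engine, η = 1 − T_C/T_H = 1 − 281.15/301.00 = 0.0659.
For a reversible cycle Q_C/Q_H = T_C/T_H, so Q_C = 618 × 281.15/301.00 = 577 MW.

Q̇_C ≈ 577 MW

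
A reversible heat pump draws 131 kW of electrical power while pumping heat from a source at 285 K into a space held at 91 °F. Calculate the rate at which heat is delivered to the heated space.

T_H = 91 °F → (91 − 32) × 5/9 = 32.78 °C = 305.93 K.
COP_HP = T_H/(T_H − T_C) = 305.93/20.93 = 14.6183.
Q_H = COP_HP · W = 14.6183 × 131 = 1915 kW.

Q̇_H ≈ 1915 kW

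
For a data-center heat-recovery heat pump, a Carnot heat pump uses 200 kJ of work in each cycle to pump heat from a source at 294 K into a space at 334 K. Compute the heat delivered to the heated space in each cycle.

Q_H ≈ 1670 kJ

COP_HP = T_H/(T_H − T_C) = 334.00/40.00 = 8.3500.
Q_H = COP_HP · W = 8.3500 × 200 = 1670 kJ.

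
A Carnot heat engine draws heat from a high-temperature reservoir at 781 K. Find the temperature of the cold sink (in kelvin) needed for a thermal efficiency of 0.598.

From η = 1 − T_C/T_H, T_C = T_H·(1 − η) = 781.00 × (1 − 0.598) = 314 K.

T_C ≈ 314 K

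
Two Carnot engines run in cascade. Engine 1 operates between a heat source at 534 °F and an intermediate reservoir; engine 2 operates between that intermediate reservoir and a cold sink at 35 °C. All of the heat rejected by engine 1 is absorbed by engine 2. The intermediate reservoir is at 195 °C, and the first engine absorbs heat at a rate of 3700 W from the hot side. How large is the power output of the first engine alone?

Ẇ₁ ≈ 562 W

T_H = 534 °F → (534 − 32) × 5/9 = 278.89 °C = 552.04 K.
T_C = 35 °C → 35 + 273.15 = 308.15 K.
T_m = 195 °C → 195 + 273.15 = 468.15 K.
First-stage efficiency η₁ = 1 − T_m/T_H = 1 − 468.15/552.04 = 0.1520.
W₁ = η₁·Q_H = 0.1520 × 3700 = 562 W.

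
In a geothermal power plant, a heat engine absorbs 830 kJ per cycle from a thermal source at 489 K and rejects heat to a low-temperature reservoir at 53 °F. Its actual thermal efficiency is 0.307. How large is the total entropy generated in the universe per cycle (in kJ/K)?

ΔS_univ ≈ 0.322 kJ/K

T_C = 53 °F → (53 − 32) × 5/9 = 11.67 °C = 284.82 K.
W = η·Q_H = 0.307 × 830 = 254.8 kJ, so Q_C = Q_H − W = 575.2 kJ.
Entropy balance on the reservoirs: −Q_H/T_H = -1.697 kJ/K, +Q_C/T_C = 2.020 kJ/K.
ΔS_univ = −Q_H/T_H + Q_C/T_C = 0.322 kJ/K (> 0, since η = 0.307 < η_Carnot = 0.418).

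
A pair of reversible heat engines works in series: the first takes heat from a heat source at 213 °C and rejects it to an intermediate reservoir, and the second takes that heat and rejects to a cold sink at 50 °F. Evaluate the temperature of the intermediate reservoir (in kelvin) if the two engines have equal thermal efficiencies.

T_m ≈ 371.0 K

T_H = 213 °C → 213 + 273.15 = 486.15 K.
T_C = 50 °F → (50 − 32) × 5/9 = 10.00 °C = 283.15 K.
Equal efficiencies require 1 − T_m/T_H = 1 − T_C/T_m, i.e. T_m/T_H = T_C/T_m, so T_m = √(T_H·T_C) = √(486.15 × 283.15) = 371.0 K.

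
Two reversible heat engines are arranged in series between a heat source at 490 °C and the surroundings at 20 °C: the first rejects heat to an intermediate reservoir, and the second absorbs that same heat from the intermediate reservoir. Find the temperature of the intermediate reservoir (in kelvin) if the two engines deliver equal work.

T_H = 490 °C → 490 + 273.15 = 763.15 K.
T_C = 20 °C → 20 + 273.15 = 293.15 K.
For reversible stages Q_m = Q_H·(T_m/T_H). Setting W₁ = Q_H(1 − T_m/T_H) equal to W₂ = Q_m(1 − T_C/T_m) = Q_H·(T_m − T_C)/T_H gives T_H − T_m = T_m − T_C, so T_m = (T_H + T_C)/2 = (763.15 + 293.15)/2 = 528 K.

T_m ≈ 528 K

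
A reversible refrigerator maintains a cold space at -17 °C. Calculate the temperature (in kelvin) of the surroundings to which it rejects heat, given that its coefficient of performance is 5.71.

T_C = -17 °C → -17 + 273.15 = 256.15 K.
COP_R = T_C/(T_H − T_C) ⇒ T_H = T_C·(1 + 1/COP_R) = 256.15 × (1 + 1/5.71) = 301 K.

T_H ≈ 301 K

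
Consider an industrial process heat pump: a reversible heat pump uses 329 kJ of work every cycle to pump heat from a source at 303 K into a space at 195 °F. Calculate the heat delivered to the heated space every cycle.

T_H = 195 °F → (195 − 32) × 5/9 = 90.56 °C = 363.71 K.
The Carnot heat-pump COP is COP_HP = T_H/(T_H − T_C) = 363.71/60.71 = 5.9913.
Q_H = COP_HP · W = 5.9913 × 329 = 1970 kJ.

Q_H ≈ 1970 kJ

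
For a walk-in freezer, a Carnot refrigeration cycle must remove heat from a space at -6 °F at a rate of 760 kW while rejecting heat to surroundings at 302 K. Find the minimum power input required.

Ẇ_in ≈ 151 kW

T_C = -6 °F → (-6 − 32) × 5/9 = -21.11 °C = 252.04 K.
For a reversible refrigerator, COP_R = T_C/(T_H − T_C) = 252.04/49.96 = 5.0447.
W = Q_C/COP_R = 760/5.0447 = 151 kW.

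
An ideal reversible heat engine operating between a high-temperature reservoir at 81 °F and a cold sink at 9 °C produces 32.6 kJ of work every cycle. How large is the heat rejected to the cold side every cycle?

Q_C ≈ 505 kJ

T_H = 81 °F → (81 − 32) × 5/9 = 27.22 °C = 300.37 K.
T_C = 9 °C → 9 + 273.15 = 282.15 K.
The Carnot efficiency is η = 1 − T_C/T_H = 1 − 282.15/300.37 = 0.0607.
Since Q_C/Q_H = T_C/T_H and Q_H = W/η, Q_C = W·T_C/(T_H − T_C) = 32.6 × 282.15/18.22 = 505 kJ.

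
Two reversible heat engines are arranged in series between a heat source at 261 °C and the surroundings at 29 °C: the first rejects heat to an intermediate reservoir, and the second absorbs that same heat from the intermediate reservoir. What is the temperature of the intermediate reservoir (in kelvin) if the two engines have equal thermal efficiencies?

T_m ≈ 401.7 K

T_H = 261 °C → 261 + 273.15 = 534.15 K.
T_C = 29 °C → 29 + 273.15 = 302.15 K.
Equal efficiencies require 1 − T_m/T_H = 1 − T_C/T_m, i.e. T_m/T_H = T_C/T_m, so T_m = √(T_H·T_C) = √(534.15 × 302.15) = 401.7 K.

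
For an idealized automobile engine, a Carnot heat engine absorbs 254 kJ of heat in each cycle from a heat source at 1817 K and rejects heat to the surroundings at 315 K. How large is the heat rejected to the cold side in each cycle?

Carnot efficiency: η = 1 − T_C/T_H = 1 − 315.00/1817.00 = 0.8266.
For a reversible cycle Q_C/Q_H = T_C/T_H, so Q_C = 254 × 315.00/1817.00 = 44.0 kJ.

Q_C ≈ 44.0 kJ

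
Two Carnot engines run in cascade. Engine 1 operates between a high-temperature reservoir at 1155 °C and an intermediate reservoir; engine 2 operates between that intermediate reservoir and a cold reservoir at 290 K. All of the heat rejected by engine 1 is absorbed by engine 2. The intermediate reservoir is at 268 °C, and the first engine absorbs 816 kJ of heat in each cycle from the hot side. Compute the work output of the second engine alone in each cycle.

W₂ ≈ 143 kJ

T_H = 1155 °C → 1155 + 273.15 = 1428.15 K.
T_m = 268 °C → 268 + 273.15 = 541.15 K.
Heat entering the second stage: Q_m = Q_H·(T_m/T_H) = 816 × 541.15/1428.15 = 309 kJ.
Second-stage efficiency η₂ = 1 − T_C/T_m = 1 − 290.00/541.15 = 0.4641, so W₂ = η₂·Q_m = 143 kJ.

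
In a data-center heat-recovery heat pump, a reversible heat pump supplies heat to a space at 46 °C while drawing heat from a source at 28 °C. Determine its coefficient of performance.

COP_HP ≈ 17.73

T_H = 46 °C → 46 + 273.15 = 319.15 K.
T_C = 28 °C → 28 + 273.15 = 301.15 K.
The Carnot heat-pump COP is COP_HP = T_H/(T_H − T_C) = 319.15/(319.15 − 301.15) = 17.73.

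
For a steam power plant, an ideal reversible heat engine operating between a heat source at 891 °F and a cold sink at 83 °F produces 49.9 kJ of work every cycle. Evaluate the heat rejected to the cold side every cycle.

T_H = 891 °F → (891 − 32) × 5/9 = 477.22 °C = 750.37 K.
T_C = 83 °F → (83 − 32) × 5/9 = 28.33 °C = 301.48 K.
For a reversible engine, η = 1 − T_C/T_H = 1 − 301.48/750.37 = 0.5982.
Since Q_C/Q_H = T_C/T_H and Q_H = W/η, Q_C = W·T_C/(T_H − T_C) = 49.9 × 301.48/448.89 = 33.5 kJ.

Q_C ≈ 33.5 kJ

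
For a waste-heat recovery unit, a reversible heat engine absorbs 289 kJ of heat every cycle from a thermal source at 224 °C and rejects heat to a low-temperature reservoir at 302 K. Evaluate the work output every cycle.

W ≈ 113.4 kJ

T_H = 224 °C → 224 + 273.15 = 497.15 K.
Since the cycle is reversible, η = 1 − T_C/T_H = 1 − 302.00/497.15 = 0.3925.
W = η·Q_H = 0.3925 × 289 = 113.4 kJ.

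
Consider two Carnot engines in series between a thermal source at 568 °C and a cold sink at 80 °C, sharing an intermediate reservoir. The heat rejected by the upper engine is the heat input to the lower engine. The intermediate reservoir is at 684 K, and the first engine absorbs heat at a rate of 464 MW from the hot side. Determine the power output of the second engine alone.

Ẇ₂ ≈ 183 MW

T_H = 568 °C → 568 + 273.15 = 841.15 K.
T_C = 80 °C → 80 + 273.15 = 353.15 K.
Heat entering the second stage: Q_m = Q_H·(T_m/T_H) = 464 × 684.00/841.15 = 377 MW.
Second-stage efficiency η₂ = 1 − T_C/T_m = 1 − 353.15/684.00 = 0.4837, so W₂ = η₂·Q_m = 183 MW.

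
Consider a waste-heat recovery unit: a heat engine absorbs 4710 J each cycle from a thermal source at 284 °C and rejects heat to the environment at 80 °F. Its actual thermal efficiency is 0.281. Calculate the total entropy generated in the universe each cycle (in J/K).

T_H = 284 °C → 284 + 273.15 = 557.15 K.
T_C = 80 °F → (80 − 32) × 5/9 = 26.67 °C = 299.82 K.
W = η·Q_H = 0.281 × 4710 = 1324 J, so Q_C = Q_H − W = 3386 J.
The hot reservoir loses entropy Q_H/T_H = 4710/557.15 = 8.454 J/K; the cold reservoir gains Q_C/T_C = 3386/299.82 = 11.30 J/K.
ΔS_univ = −Q_H/T_H + Q_C/T_C = 2.84 J/K (> 0, since η = 0.281 < η_Carnot = 0.462).

ΔS_univ ≈ 2.84 J/K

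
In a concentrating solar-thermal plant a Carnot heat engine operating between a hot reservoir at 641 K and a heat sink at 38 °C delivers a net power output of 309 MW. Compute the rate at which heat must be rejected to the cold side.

T_C = 38 °C → 38 + 273.15 = 311.15 K.
Since the cycle is reversible, η = 1 − T_C/T_H = 1 − 311.15/641.00 = 0.5146.
Since Q_C/Q_H = T_C/T_H and Q_H = W/η, Q_C = W·T_C/(T_H − T_C) = 309 × 311.15/329.85 = 291 MW.

Q̇_C ≈ 291 MW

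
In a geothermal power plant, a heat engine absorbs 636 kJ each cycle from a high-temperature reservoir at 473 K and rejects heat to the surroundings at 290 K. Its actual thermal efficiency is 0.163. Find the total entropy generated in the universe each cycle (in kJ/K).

ΔS_univ ≈ 0.4910 kJ/K

W = η·Q_H = 0.163 × 636 = 103.7 kJ, so Q_C = Q_H − W = 532.3 kJ.
Reservoir entropy changes: ΔS_H = −Q_H/T_H = −636/473.00 = -1.345 kJ/K and ΔS_C = +Q_C/T_C = 532.3/290.00 = 1.836 kJ/K.
ΔS_univ = −Q_H/T_H + Q_C/T_C = 0.4910 kJ/K (> 0, since η = 0.163 < η_Carnot = 0.387).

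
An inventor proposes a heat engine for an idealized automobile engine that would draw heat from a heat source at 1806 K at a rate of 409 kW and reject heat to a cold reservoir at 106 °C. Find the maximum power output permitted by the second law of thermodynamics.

T_C = 106 °C → 106 + 273.15 = 379.15 K.
By the Carnot theorem, η_max = 1 − T_C/T_H = 1 − 379.15/1806.00 = 0.7901.
W_max = η_max · Q_H = 0.7901 × 409 = 323 kW.

Ẇ_max ≈ 323 kW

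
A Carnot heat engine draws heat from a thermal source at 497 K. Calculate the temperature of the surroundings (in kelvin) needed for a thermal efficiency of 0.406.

From η = 1 − T_C/T_H, T_C = T_H·(1 − η) = 497.00 × (1 − 0.406) = 295.2 K.

T_C ≈ 295.2 K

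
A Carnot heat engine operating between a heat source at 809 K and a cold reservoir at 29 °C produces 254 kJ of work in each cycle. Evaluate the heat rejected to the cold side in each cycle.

T_C = 29 °C → 29 + 273.15 = 302.15 K.
The Carnot efficiency is η = 1 − T_C/T_H = 1 − 302.15/809.00 = 0.6265.
Since Q_C/Q_H = T_C/T_H and Q_H = W/η, Q_C = W·T_C/(T_H − T_C) = 254 × 302.15/506.85 = 151.4 kJ.

Q_C ≈ 151.4 kJ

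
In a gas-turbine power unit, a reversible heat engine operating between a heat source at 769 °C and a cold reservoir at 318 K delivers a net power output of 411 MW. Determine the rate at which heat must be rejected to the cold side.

Q̇_C ≈ 180 MW

T_H = 769 °C → 769 + 273.15 = 1042.15 K.
η_rev = 1 − T_C/T_H = 1 − 318.00/1042.15 = 0.6949.
Since Q_C/Q_H = T_C/T_H and Q_H = W/η, Q_C = W·T_C/(T_H − T_C) = 411 × 318.00/724.15 = 180 MW.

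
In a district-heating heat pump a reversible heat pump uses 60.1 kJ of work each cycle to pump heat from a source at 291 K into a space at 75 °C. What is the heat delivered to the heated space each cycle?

Q_H ≈ 366.1 kJ

T_H = 75 °C → 75 + 273.15 = 348.15 K.
For a reversible heat pump, COP_HP = T_H/(T_H − T_C) = 348.15/57.15 = 6.0919.
Q_H = COP_HP · W = 6.0919 × 60.1 = 366.1 kJ.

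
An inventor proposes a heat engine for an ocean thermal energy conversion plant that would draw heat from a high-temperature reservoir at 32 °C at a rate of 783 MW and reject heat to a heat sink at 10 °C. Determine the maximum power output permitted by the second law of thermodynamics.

T_H = 32 °C → 32 + 273.15 = 305.15 K.
T_C = 10 °C → 10 + 273.15 = 283.15 K.
By the Carnot theorem, η_max = 1 − T_C/T_H = 1 − 283.15/305.15 = 0.0721.
W_max = η_max · Q_H = 0.0721 × 783 = 56.5 MW.

Ẇ_max ≈ 56.5 MW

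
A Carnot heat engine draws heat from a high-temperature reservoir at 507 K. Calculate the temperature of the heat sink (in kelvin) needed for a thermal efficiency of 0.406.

From η = 1 − T_C/T_H, T_C = T_H·(1 − η) = 507.00 × (1 − 0.406) = 301.2 K.

T_C ≈ 301.2 K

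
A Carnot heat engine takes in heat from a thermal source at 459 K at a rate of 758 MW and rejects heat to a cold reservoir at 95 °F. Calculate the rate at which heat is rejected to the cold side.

Q̇_C ≈ 508.9 MW

T_C = 95 °F → (95 − 32) × 5/9 = 35.00 °C = 308.15 K.
For a reversible engine, η = 1 − T_C/T_H = 1 − 308.15/459.00 = 0.3286.
For a reversible cycle Q_C/Q_H = T_C/T_H, so Q_C = 758 × 308.15/459.00 = 508.9 MW.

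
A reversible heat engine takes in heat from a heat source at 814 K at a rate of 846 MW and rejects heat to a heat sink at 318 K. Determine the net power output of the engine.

Carnot efficiency: η = 1 − T_C/T_H = 1 − 318.00/814.00 = 0.6093.
W = η·Q_H = 0.6093 × 846 = 515 MW.

Ẇ ≈ 515 MW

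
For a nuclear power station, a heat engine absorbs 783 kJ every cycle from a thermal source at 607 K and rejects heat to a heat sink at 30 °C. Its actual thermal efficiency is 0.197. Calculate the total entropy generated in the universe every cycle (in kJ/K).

T_C = 30 °C → 30 + 273.15 = 303.15 K.
W = η·Q_H = 0.197 × 783 = 154.3 kJ, so Q_C = Q_H − W = 628.7 kJ.
Entropy balance on the reservoirs: −Q_H/T_H = -1.290 kJ/K, +Q_C/T_C = 2.074 kJ/K.
ΔS_univ = −Q_H/T_H + Q_C/T_C = 0.784 kJ/K (> 0, since η = 0.197 < η_Carnot = 0.501).

ΔS_univ ≈ 0.784 kJ/K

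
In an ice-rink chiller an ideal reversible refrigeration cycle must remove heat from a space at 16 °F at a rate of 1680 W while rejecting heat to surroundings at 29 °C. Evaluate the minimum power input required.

T_H = 29 °C → 29 + 273.15 = 302.15 K.
T_C = 16 °F → (16 − 32) × 5/9 = -8.89 °C = 264.26 K.
The reversible coefficient of performance is COP_R = T_C/(T_H − T_C) = 264.26/37.89 = 6.9746.
W = Q_C/COP_R = 1680/6.9746 = 241 W.

Ẇ_in ≈ 241 W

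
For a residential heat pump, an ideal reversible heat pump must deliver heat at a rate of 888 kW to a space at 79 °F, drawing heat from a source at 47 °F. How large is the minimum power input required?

Ẇ_in ≈ 52.8 kW

T_H = 79 °F → (79 − 32) × 5/9 = 26.11 °C = 299.26 K.
T_C = 47 °F → (47 − 32) × 5/9 = 8.33 °C = 281.48 K.
COP_HP = T_H/(T_H − T_C) = 299.26/17.78 = 16.8334.
W = Q_H/COP_HP = 888/16.8334 = 52.8 kW.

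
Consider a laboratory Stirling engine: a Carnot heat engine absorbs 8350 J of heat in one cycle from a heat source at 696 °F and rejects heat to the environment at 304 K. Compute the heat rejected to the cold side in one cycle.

T_H = 696 °F → (696 − 32) × 5/9 = 368.89 °C = 642.04 K.
η_rev = 1 − T_C/T_H = 1 − 304.00/642.04 = 0.5265.
For a reversible cycle Q_C/Q_H = T_C/T_H, so Q_C = 8350 × 304.00/642.04 = 3954 J.

Q_C ≈ 3954 J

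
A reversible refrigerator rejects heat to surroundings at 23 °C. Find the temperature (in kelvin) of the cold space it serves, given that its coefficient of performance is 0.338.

T_C ≈ 74.81 K

T_H = 23 °C → 23 + 273.15 = 296.15 K.
COP_R = T_C/(T_H − T_C) ⇒ T_C = T_H·COP_R/(1 + COP_R) = 296.15 × 0.338/(1 + 0.338) = 74.81 K.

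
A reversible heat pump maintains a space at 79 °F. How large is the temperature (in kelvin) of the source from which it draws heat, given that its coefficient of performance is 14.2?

T_H = 79 °F → (79 − 32) × 5/9 = 26.11 °C = 299.26 K.
COP_HP = T_H/(T_H − T_C) ⇒ T_C = T_H·(COP_HP − 1)/COP_HP = 299.26 × (14.2 − 1)/14.2 = 278.2 K.

T_C ≈ 278.2 K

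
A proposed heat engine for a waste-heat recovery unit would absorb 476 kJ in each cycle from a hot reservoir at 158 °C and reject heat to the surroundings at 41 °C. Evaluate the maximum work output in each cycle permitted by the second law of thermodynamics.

T_H = 158 °C → 158 + 273.15 = 431.15 K.
T_C = 41 °C → 41 + 273.15 = 314.15 K.
No engine can exceed the Carnot limit: η_max = 1 − T_C/T_H = 1 − 314.15/431.15 = 0.2714.
W_max = η_max · Q_H = 0.2714 × 476 = 129 kJ.

W_max ≈ 129 kJ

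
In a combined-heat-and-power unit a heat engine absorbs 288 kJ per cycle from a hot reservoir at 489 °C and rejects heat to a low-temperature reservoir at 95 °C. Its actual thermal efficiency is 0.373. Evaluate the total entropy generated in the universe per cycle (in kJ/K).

T_H = 489 °C → 489 + 273.15 = 762.15 K.
T_C = 95 °C → 95 + 273.15 = 368.15 K.
W = η·Q_H = 0.373 × 288 = 107.4 kJ, so Q_C = Q_H − W = 180.6 kJ.
Reservoir entropy changes: ΔS_H = −Q_H/T_H = −288/762.15 = -0.3779 kJ/K and ΔS_C = +Q_C/T_C = 180.6/368.15 = 0.4905 kJ/K.
ΔS_univ = −Q_H/T_H + Q_C/T_C = 0.113 kJ/K (> 0, since η = 0.373 < η_Carnot = 0.517).

ΔS_univ ≈ 0.113 kJ/K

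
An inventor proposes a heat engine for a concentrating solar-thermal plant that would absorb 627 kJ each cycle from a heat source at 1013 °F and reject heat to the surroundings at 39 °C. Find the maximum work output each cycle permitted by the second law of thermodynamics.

W_max ≈ 387.8 kJ

T_H = 1013 °F → (1013 − 32) × 5/9 = 545.00 °C = 818.15 K.
T_C = 39 °C → 39 + 273.15 = 312.15 K.
The second-law ceiling is the Carnot efficiency, η_max = 1 − T_C/T_H = 1 − 312.15/818.15 = 0.6185.
W_max = η_max · Q_H = 0.6185 × 627 = 387.8 kJ.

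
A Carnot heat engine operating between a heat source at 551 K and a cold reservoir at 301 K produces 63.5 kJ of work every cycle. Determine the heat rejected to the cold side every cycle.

Q_C ≈ 76.45 kJ

For a reversible engine, η = 1 − T_C/T_H = 1 − 301.00/551.00 = 0.4537.
Since Q_C/Q_H = T_C/T_H and Q_H = W/η, Q_C = W·T_C/(T_H − T_C) = 63.5 × 301.00/250.00 = 76.45 kJ.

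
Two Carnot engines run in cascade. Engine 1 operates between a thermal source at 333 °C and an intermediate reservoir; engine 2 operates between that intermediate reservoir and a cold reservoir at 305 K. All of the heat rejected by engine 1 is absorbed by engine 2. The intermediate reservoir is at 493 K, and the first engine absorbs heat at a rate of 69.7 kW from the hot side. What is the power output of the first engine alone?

T_H = 333 °C → 333 + 273.15 = 606.15 K.
First-stage efficiency η₁ = 1 − T_m/T_H = 1 − 493.00/606.15 = 0.1867.
W₁ = η₁·Q_H = 0.1867 × 69.7 = 13.0 kW.

Ẇ₁ ≈ 13.0 kW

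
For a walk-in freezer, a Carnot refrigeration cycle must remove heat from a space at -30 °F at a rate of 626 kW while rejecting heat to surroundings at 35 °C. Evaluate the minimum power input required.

T_H = 35 °C → 35 + 273.15 = 308.15 K.
T_C = -30 °F → (-30 − 32) × 5/9 = -34.44 °C = 238.71 K.
For a reversible refrigerator, COP_R = T_C/(T_H − T_C) = 238.71/69.44 = 3.4374.
W = Q_C/COP_R = 626/3.4374 = 182 kW.

Ẇ_in ≈ 182 kW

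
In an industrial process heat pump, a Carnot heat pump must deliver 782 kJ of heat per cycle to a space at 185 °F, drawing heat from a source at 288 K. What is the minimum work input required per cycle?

W_in ≈ 153 kJ

T_H = 185 °F → (185 − 32) × 5/9 = 85.00 °C = 358.15 K.
The Carnot heat-pump COP is COP_HP = T_H/(T_H − T_C) = 358.15/70.15 = 5.1055.
W = Q_H/COP_HP = 782/5.1055 = 153 kJ.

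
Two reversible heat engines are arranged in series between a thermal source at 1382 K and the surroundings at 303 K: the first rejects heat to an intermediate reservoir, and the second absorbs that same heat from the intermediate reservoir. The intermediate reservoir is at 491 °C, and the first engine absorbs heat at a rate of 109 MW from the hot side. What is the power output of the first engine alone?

T_m = 491 °C → 491 + 273.15 = 764.15 K.
First-stage efficiency η₁ = 1 − T_m/T_H = 1 − 764.15/1382.00 = 0.4471.
W₁ = η₁·Q_H = 0.4471 × 109 = 48.7 MW.

Ẇ₁ ≈ 48.7 MW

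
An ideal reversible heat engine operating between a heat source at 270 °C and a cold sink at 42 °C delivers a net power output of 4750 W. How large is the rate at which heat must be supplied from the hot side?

T_H = 270 °C → 270 + 273.15 = 543.15 K.
T_C = 42 °C → 42 + 273.15 = 315.15 K.
Since the cycle is reversible, η = 1 − T_C/T_H = 1 − 315.15/543.15 = 0.4198.
Q_H = W/η = 4750/0.4198 = 11300 W.

Q̇_H ≈ 11300 W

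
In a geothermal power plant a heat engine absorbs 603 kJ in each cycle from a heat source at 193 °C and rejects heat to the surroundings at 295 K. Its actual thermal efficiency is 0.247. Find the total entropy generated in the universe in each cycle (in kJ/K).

ΔS_univ ≈ 0.246 kJ/K

T_H = 193 °C → 193 + 273.15 = 466.15 K.
W = η·Q_H = 0.247 × 603 = 148.9 kJ, so Q_C = Q_H − W = 454.1 kJ.
Entropy balance on the reservoirs: −Q_H/T_H = -1.294 kJ/K, +Q_C/T_C = 1.539 kJ/K.
ΔS_univ = −Q_H/T_H + Q_C/T_C = 0.246 kJ/K (> 0, since η = 0.247 < η_Carnot = 0.367).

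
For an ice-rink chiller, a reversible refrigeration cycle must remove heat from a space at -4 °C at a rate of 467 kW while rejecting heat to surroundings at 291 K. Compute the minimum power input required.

Ẇ_in ≈ 37.9 kW

T_C = -4 °C → -4 + 273.15 = 269.15 K.
COP_R = T_C/(T_H − T_C) = 269.15/21.85 = 12.3181.
W = Q_C/COP_R = 467/12.3181 = 37.9 kW.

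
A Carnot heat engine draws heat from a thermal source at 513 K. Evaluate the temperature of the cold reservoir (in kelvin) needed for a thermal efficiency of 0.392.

T_C ≈ 312 K

From η = 1 − T_C/T_H, T_C = T_H·(1 − η) = 513.00 × (1 − 0.392) = 312 K.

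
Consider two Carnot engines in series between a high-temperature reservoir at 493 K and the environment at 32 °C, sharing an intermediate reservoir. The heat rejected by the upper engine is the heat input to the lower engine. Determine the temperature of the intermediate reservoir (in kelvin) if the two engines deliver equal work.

T_m ≈ 399.1 K

T_C = 32 °C → 32 + 273.15 = 305.15 K.
For reversible stages Q_m = Q_H·(T_m/T_H). Setting W₁ = Q_H(1 − T_m/T_H) equal to W₂ = Q_m(1 − T_C/T_m) = Q_H·(T_m − T_C)/T_H gives T_H − T_m = T_m − T_C, so T_m = (T_H + T_C)/2 = (493.00 + 305.15)/2 = 399.1 K.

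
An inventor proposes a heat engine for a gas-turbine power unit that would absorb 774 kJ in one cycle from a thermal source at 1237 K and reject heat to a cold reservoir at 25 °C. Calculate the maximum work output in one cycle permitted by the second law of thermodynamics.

W_max ≈ 587 kJ

T_C = 25 °C → 25 + 273.15 = 298.15 K.
The upper bound on efficiency is η_max = 1 − T_C/T_H = 1 − 298.15/1237.00 = 0.7590.
W_max = η_max · Q_H = 0.7590 × 774 = 587 kJ.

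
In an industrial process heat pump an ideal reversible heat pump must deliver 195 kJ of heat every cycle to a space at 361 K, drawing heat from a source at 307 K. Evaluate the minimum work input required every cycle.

For a reversible heat pump, COP_HP = T_H/(T_H − T_C) = 361.00/54.00 = 6.6852.
W = Q_H/COP_HP = 195/6.6852 = 29.2 kJ.

W_in ≈ 29.2 kJ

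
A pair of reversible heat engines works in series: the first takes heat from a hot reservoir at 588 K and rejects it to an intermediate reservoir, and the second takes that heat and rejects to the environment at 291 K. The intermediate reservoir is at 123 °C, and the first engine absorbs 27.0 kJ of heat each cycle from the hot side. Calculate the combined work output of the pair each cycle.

Two reversible stages in series are equivalent to a single Carnot engine between T_H and T_C, so η_total = 1 − T_C/T_H = 1 − 291.00/588.00 = 0.5051.
W_total = η_total · Q_H = 0.5051 × 27.0 = 13.6 kJ.

W_total ≈ 13.6 kJ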